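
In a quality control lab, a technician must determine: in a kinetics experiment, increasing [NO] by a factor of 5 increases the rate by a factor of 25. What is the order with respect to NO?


rate ∝ [NO]^n
5^n = 25 → n = 2
Order in NO: 2

2


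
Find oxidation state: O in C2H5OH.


O is usually -2
Oxidation number: -2

-2


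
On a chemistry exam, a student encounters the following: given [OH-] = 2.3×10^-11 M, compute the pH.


pOH = -log10([OH-]) = -log10(2.3×10^-11)
= 11 - log10(2.3) = 10.64
pH = 14 - pOH = 14 - 10.64 = 3.36

3.36


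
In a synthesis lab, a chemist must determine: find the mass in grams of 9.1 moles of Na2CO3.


M(Na2CO3) = 105.99 g/mol
mass = n × M = 9.1 × 105.99 = 964.51 g

964.51 g


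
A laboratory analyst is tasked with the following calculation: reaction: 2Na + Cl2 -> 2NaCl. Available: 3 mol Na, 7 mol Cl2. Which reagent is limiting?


Mole ratio available / coefficient:
  Na: 3/2 = 1.500
  Cl2: 7/1 = 7.000
Smaller ratio is limiting.

Na


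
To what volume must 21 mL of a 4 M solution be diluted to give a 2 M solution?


C1V1 = C2V2
4 × 21 = 2 × V2
V2 = 84/2 = 42.0 mL

42.0 mL


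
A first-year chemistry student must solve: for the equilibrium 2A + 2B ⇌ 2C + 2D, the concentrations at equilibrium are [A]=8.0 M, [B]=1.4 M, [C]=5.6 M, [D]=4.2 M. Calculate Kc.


Kc = [C]^2[D]^2/([A]^2[B]^2)
= (5.6^2 × 4.2^2)/(8.0^2 × 1.4^2)
= 553.1904/125.44
= 4.410

4.410


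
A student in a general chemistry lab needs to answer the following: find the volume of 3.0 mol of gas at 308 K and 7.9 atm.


PV = nRT  (R = 0.08206 L·atm/(mol·K))
V = nRT/P = 3.0×0.08206×308/7.9
= 9.598 L

9.598 L


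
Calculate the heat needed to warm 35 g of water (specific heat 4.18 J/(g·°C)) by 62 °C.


q = mcΔT = 35 × 4.18 × 62
= 9070.60 J

9070.60 J


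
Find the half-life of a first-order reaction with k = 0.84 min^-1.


t½ = ln2/k = 0.693147/(0.84 min^-1)
= 0.8252 min

0.8252 min


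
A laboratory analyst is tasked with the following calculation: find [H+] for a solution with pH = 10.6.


[H+] = 10^(-pH) = 10^(-10.6)
= 2.51×10^-11 M

2.51×10^-11 M


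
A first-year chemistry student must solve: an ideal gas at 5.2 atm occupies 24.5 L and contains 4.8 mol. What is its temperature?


PV = nRT  (R = 0.08206 L·atm/(mol·K))
T = PV/(nR) = 5.2×24.5/(4.8×0.08206)
= 127.40/0.393888
= 323.44 K

323.44 K


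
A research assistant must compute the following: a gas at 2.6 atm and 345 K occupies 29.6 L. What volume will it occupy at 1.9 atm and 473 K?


P1V1/T1 = P2V2/T2
V2 = P1V1T2/(T1P2)
= 2.6×29.6×473/(345×1.9)
= 55.533 L

55.533 L


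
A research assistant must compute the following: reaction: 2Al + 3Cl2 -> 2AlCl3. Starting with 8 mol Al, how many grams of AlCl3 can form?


Mole ratio AlCl3:Al = 2:2
n(AlCl3) = 8 × 2/2 = 8.000 mol
mass = 8.000 × 133.33 = 1066.64 g

1066.64 g


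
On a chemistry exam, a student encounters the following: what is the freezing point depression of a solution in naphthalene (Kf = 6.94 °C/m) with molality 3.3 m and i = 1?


ΔTf = Kf × m × i
= 6.94 × 3.3 × 1
= 22.902 °C

22.902 °C


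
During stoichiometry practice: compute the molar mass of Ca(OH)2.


M(Ca(OH)2) = 1×40.08 + 2×16.0 + 2×1.008
= 40.08 + 32.0 + 2.02
= 74.1 g/mol

74.1 g/mol


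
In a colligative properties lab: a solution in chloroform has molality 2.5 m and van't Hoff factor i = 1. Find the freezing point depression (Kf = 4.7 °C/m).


ΔTf = Kf × m × i
= 4.7 × 2.5 × 1
= 11.75 °C

11.75 °C


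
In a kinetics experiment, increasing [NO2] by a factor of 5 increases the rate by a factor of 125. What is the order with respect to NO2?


rate ∝ [NO2]^n
5^n = 125 → n = 3
Order in NO2: 3

3


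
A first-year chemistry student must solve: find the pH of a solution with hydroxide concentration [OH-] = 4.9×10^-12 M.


pOH = -log10([OH-]) = -log10(4.9×10^-12)
= 12 - log10(4.9) = 11.31
pH = 14 - pOH = 14 - 11.31 = 2.69

2.69


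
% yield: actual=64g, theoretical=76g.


% yield = actual/theoretical × 100
= 64/76 × 100
= 84.21%

84.21%


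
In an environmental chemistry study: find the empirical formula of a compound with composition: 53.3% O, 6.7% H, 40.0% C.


Assume 100 g sample. Moles of each element:
  O: 53.3/16.0 = 3.331 mol
  H: 6.7/1.008 = 6.647 mol
  C: 40.0/12.01 = 3.331 mol
Divide by smallest (3.331):
  O: 3.331/3.331 = 1.0
  H: 6.647/3.331 = 2.0
  C: 3.331/3.331 = 1.0
Empirical formula: CH2O

CH2O


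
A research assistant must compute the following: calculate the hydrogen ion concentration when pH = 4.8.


[H+] = 10^(-pH) = 10^(-4.8)
= 1.58×10^-5 M

1.58×10^-5 M


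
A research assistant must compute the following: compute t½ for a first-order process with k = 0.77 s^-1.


t½ = ln2/k = 0.693147/(0.77 s^-1)
= 0.9002 s

0.9002 s


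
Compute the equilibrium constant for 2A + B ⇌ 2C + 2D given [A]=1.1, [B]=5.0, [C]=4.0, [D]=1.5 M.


Kc = [C]^2[D]^2/([A]^2[B])
= (4.0^2 × 1.5^2)/(1.1^2 × 5.0^1)
= 36/6.05
= 5.950

5.950


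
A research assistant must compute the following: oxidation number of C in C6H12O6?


6x + 12(+1) + 6(-2) = 0, so x = +0
Oxidation number: +0

+0


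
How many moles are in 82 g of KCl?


M(KCl) = 74.55 g/mol
n = mass/M = 82/74.55 = 1.0999 mol

1.0999 mol


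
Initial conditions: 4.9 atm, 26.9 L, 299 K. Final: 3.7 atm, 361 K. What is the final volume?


P1V1/T1 = P2V2/T2
V2 = P1V1T2/(T1P2)
= 4.9×26.9×361/(299×3.7)
= 43.011 L

43.011 L


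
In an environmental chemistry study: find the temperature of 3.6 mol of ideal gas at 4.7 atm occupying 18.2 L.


PV = nRT  (R = 0.08206 L·atm/(mol·K))
T = PV/(nR) = 4.7×18.2/(3.6×0.08206)
= 85.54/0.295416
= 289.56 K

289.56 K


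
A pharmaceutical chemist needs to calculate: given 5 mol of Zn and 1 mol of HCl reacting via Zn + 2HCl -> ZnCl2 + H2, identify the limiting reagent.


Mole ratio available / coefficient:
  Zn: 5/1 = 5.000
  HCl: 1/2 = 0.500
Smaller ratio is limiting.

HCl


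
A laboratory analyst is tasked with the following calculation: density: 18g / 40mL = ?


ρ = mass/volume
= 18/40
= 0.45 g/mL

0.45 g/mL


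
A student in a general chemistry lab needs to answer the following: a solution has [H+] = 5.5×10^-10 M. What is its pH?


pH = -log10([H+]) = -log10(5.5×10^-10)
= 10 - log10(5.5)
= 10 - 0.74
= 9.26

9.26


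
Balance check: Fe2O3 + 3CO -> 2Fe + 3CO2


Equation: Fe2O3 + 3CO -> 2Fe + 3CO2
Check atoms: C: 3=3, Fe: 2=2, O: 6=6
Balanced

Yes, balanced


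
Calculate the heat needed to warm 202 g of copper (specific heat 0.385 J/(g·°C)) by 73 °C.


q = mcΔT = 202 × 0.385 × 73
= 5677.21 J

5677.21 J


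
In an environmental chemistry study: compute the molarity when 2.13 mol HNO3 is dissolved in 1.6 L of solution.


M = n/V = 2.13/1.6 = 1.331 mol/L

1.331 M


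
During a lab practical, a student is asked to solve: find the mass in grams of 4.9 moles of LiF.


M(LiF) = 25.94 g/mol
mass = n × M = 4.9 × 25.94 = 127.11 g

127.11 g


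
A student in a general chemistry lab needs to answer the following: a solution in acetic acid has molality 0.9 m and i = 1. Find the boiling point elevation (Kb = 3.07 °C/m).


ΔTb = Kb × m × i
= 3.07 × 0.9 × 1
= 2.763 °C

2.763 °C


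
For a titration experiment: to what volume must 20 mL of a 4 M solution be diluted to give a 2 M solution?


C1V1 = C2V2
4 × 20 = 2 × V2
V2 = 80/2 = 40.0 mL

40.0 mL


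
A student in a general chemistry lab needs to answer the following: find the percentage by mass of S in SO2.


M(SO2) = 1×32.07 + 2×16.0 = 64.07 g/mol
Mass of S = 1 × 32.07 = 32.07 g/mol
% S = 32.07/64.07 × 100 = 50.05%

50.05%


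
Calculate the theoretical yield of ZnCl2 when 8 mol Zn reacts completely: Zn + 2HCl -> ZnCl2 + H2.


Mole ratio ZnCl2:Zn = 1:1
n(ZnCl2) = 8 × 1/1 = 8.000 mol
mass = 8.000 × 136.28 = 1090.24 g

1090.24 g


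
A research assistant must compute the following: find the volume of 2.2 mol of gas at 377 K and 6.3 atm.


PV = nRT  (R = 0.08206 L·atm/(mol·K))
V = nRT/P = 2.2×0.08206×377/6.3
= 10.803 L

10.803 L


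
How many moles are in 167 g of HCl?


M(HCl) = 36.46 g/mol
n = mass/M = 167/36.46 = 4.5804 mol

4.5804 mol


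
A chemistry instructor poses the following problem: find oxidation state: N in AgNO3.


(+1) + x + 3(-2) = 0, so x = +5
Oxidation number: +5

+5


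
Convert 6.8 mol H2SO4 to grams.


M(H2SO4) = 98.09 g/mol
mass = n × M = 6.8 × 98.09 = 667.01 g

667.01 g


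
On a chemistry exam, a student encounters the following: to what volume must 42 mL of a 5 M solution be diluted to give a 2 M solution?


C1V1 = C2V2
5 × 42 = 2 × V2
V2 = 210/2 = 105.0 mL

105.0 mL


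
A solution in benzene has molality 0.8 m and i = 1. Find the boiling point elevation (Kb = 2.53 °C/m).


ΔTb = Kb × m × i
= 2.53 × 0.8 × 1
= 2.024 °C

2.024 °C


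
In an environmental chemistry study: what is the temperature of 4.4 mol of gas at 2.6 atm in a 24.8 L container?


PV = nRT  (R = 0.08206 L·atm/(mol·K))
T = PV/(nR) = 2.6×24.8/(4.4×0.08206)
= 64.48/0.361064
= 178.58 K

178.58 K


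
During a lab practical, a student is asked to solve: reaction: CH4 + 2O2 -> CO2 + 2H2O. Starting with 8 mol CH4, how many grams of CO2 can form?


Mole ratio CO2:CH4 = 1:1
n(CO2) = 8 × 1/1 = 8.000 mol
mass = 8.000 × 44.01 = 352.08 g

352.08 g


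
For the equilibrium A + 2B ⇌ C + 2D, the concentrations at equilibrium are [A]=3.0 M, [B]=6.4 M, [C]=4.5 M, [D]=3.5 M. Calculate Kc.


Kc = [C][D]^2/([A][B]^2)
= (4.5^1 × 3.5^2)/(3.0^1 × 6.4^2)
= 55.125/122.88
= 0.4486

0.4486


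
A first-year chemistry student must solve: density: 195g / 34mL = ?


ρ = mass/volume
= 195/34
= 5.735 g/mL

5.735 g/mL


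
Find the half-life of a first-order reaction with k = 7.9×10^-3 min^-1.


t½ = ln2/k = 0.693147/(7.9×10^-3 min^-1)
= 87.74 min

87.74 min


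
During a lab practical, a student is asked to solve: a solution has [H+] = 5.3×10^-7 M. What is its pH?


pH = -log10([H+]) = -log10(5.3×10^-7)
= 7 - log10(5.3)
= 7 - 0.72
= 6.28

6.28


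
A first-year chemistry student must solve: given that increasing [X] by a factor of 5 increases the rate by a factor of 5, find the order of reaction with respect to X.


rate ∝ [X]^n
5^n = 5 → n = 1
Order in X: 1

1


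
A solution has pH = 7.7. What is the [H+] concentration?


[H+] = 10^(-pH) = 10^(-7.7)
= 2.0×10^-8 M

2.0×10^-8 M


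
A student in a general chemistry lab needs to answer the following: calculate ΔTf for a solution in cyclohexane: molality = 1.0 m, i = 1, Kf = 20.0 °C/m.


ΔTf = Kf × m × i
= 20.0 × 1.0 × 1
= 20.0 °C

20.0 °C


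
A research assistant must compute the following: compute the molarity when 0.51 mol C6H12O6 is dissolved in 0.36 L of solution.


M = n/V = 0.51/0.36 = 1.417 mol/L

1.417 M


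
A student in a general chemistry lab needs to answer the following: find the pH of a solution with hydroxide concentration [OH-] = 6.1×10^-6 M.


pOH = -log10([OH-]) = -log10(6.1×10^-6)
= 6 - log10(6.1) = 5.21
pH = 14 - pOH = 14 - 5.21 = 8.79

8.79


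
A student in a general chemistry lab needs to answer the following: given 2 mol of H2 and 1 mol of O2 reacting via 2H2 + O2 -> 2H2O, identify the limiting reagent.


Mole ratio available / coefficient:
  H2: 2/2 = 1.000
  O2: 1/1 = 1.000
Smaller ratio is limiting.

neither (stoichiometric); H2 and O2 are fully consumed


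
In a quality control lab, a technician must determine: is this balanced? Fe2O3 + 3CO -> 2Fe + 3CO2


Equation: Fe2O3 + 3CO -> 2Fe + 3CO2
Check atoms: C: 3=3, Fe: 2=2, O: 6=6
Balanced

Yes, balanced


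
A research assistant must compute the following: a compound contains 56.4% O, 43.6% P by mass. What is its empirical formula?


Assume 100 g sample. Moles of each element:
  O: 56.4/16.0 = 3.525 mol
  P: 43.6/30.97 = 1.408 mol
Divide by smallest (1.408):
  O: 3.525/1.408 = 2.5
  P: 1.408/1.408 = 1.0
Multiply all ratios by 2 to obtain whole numbers.
Empirical formula: P2O5

P2O5


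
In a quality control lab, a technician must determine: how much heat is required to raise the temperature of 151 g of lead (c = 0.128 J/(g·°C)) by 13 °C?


q = mcΔT = 151 × 0.128 × 13
= 251.26 J

251.26 J


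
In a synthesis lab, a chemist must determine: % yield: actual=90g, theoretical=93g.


% yield = actual/theoretical × 100
= 90/93 × 100
= 96.77%

96.77%


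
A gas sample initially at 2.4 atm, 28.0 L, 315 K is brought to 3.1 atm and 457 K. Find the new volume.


P1V1/T1 = P2V2/T2
V2 = P1V1T2/(T1P2)
= 2.4×28.0×457/(315×3.1)
= 31.449 L

31.449 L


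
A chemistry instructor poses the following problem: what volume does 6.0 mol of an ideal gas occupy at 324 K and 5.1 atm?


PV = nRT  (R = 0.08206 L·atm/(mol·K))
V = nRT/P = 6.0×0.08206×324/5.1
= 31.279 L

31.279 L


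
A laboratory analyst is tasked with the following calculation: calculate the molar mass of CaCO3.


M(CaCO3) = 1×40.08 + 1×12.01 + 3×16.0
= 40.08 + 12.01 + 48.0
= 100.09 g/mol

100.09 g/mol


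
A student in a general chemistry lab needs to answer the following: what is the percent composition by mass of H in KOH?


M(KOH) = 1×39.1 + 1×16.0 + 1×1.008 = 56.108 g/mol
Mass of H = 1 × 1.008 = 1.008 g/mol
% H = 1.008/56.108 × 100 = 1.80%

1.80%


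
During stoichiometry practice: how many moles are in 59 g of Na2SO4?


M(Na2SO4) = 142.05 g/mol
n = mass/M = 59/142.05 = 0.4153 mol

0.4153 mol


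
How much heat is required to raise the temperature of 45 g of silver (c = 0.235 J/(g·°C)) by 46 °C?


q = mcΔT = 45 × 0.235 × 46
= 486.45 J

486.45 J


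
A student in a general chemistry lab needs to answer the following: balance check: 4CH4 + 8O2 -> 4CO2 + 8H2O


Equation: 4CH4 + 8O2 -> 4CO2 + 8H2O
Check atoms: C: 4=4, H: 16=16, O: 16=16
Balanced

Yes, balanced


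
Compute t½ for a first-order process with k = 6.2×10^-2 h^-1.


t½ = ln2/k = 0.693147/(6.2×10^-2 h^-1)
= 11.18 h

11.18 h


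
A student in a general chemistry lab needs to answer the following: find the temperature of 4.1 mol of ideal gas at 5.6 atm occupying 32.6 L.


PV = nRT  (R = 0.08206 L·atm/(mol·K))
T = PV/(nR) = 5.6×32.6/(4.1×0.08206)
= 182.56/0.336446
= 542.61 K

542.61 K


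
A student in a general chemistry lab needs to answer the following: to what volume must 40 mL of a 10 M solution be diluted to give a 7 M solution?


C1V1 = C2V2
10 × 40 = 7 × V2
V2 = 400/7 = 57.14 mL

57.14 mL


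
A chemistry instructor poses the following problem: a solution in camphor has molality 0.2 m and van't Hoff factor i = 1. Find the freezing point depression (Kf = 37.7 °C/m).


ΔTf = Kf × m × i
= 37.7 × 0.2 × 1
= 7.54 °C

7.54 °C


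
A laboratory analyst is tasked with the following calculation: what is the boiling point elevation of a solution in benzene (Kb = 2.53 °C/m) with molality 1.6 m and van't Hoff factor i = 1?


ΔTb = Kb × m × i
= 2.53 × 1.6 × 1
= 4.048 °C

4.048 °C


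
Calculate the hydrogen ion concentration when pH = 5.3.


[H+] = 10^(-pH) = 10^(-5.3)
= 5.01×10^-6 M

5.01×10^-6 M


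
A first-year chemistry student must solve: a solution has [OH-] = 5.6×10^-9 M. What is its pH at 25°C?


pOH = -log10([OH-]) = -log10(5.6×10^-9)
= 9 - log10(5.6) = 8.25
pH = 14 - pOH = 14 - 8.25 = 5.75

5.75


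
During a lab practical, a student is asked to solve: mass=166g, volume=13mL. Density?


ρ = mass/volume
= 166/13
= 12.769 g/mL

12.769 g/mL


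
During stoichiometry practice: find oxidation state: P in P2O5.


2x + 5(-2) = 0, so x = +5
Oxidation number: +5

+5


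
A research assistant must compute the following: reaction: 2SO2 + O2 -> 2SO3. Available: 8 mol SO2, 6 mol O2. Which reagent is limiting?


Mole ratio available / coefficient:
  SO2: 8/2 = 4.000
  O2: 6/1 = 6.000
Smaller ratio is limiting.

SO2


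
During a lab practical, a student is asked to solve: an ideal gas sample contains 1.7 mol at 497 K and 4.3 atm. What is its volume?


PV = nRT  (R = 0.08206 L·atm/(mol·K))
V = nRT/P = 1.7×0.08206×497/4.3
= 16.124 L

16.124 L


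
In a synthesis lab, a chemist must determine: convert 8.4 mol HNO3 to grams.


M(HNO3) = 63.02 g/mol
mass = n × M = 8.4 × 63.02 = 529.37 g

529.37 g


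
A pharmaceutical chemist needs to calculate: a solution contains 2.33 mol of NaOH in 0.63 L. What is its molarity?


M = n/V = 2.33/0.63 = 3.698 mol/L

3.698 M


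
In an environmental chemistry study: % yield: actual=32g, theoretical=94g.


% yield = actual/theoretical × 100
= 32/94 × 100
= 34.04%

34.04%


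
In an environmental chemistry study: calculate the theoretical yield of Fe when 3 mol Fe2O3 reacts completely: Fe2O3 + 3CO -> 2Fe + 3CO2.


Mole ratio Fe:Fe2O3 = 2:1
n(Fe) = 3 × 2/1 = 6.000 mol
mass = 6.000 × 55.85 = 335.1 g

335.1 g


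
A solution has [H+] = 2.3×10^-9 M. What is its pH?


pH = -log10([H+]) = -log10(2.3×10^-9)
= 9 - log10(2.3)
= 9 - 0.36
= 8.64

8.64


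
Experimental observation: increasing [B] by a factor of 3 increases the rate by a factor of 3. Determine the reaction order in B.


rate ∝ [B]^n
3^n = 3 → n = 1
Order in B: 1

1


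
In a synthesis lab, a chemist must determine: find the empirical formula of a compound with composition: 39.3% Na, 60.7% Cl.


Assume 100 g sample. Moles of each element:
  Na: 39.3/22.99 = 1.709 mol
  Cl: 60.7/35.45 = 1.712 mol
Divide by smallest (1.709):
  Na: 1.709/1.709 = 1.0
  Cl: 1.712/1.709 = 1.0
Empirical formula: NaCl

NaCl


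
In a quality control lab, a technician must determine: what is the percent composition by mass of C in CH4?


M(CH4) = 1×12.01 + 4×1.008 = 16.042 g/mol
Mass of C = 1 × 12.01 = 12.01 g/mol
% C = 12.01/16.042 × 100 = 74.87%

74.87%


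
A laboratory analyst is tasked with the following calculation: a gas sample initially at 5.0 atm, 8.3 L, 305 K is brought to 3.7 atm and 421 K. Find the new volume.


P1V1/T1 = P2V2/T2
V2 = P1V1T2/(T1P2)
= 5.0×8.3×421/(305×3.7)
= 15.482 L

15.482 L


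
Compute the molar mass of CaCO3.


M(CaCO3) = 1×40.08 + 1×12.01 + 3×16.0
= 40.08 + 12.01 + 48.0
= 100.09 g/mol

100.09 g/mol


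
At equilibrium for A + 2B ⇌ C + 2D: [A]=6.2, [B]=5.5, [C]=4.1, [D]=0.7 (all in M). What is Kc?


Kc = [C][D]^2/([A][B]^2)
= (4.1^1 × 0.7^2)/(6.2^1 × 5.5^2)
= 2.009/187.55
= 0.01071

0.01071


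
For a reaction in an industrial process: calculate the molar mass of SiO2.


M(SiO2) = 1×28.09 + 2×16.0
= 28.09 + 32.0
= 60.09 g/mol

60.09 g/mol


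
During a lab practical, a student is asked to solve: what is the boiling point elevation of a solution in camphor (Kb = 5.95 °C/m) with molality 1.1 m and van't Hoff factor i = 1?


ΔTb = Kb × m × i
= 5.95 × 1.1 × 1
= 6.545 °C

6.545 °C


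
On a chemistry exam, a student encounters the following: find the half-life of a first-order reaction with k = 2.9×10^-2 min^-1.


t½ = ln2/k = 0.693147/(2.9×10^-2 min^-1)
= 23.90 min

23.90 min


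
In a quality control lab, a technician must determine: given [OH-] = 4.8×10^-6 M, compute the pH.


pOH = -log10([OH-]) = -log10(4.8×10^-6)
= 6 - log10(4.8) = 5.32
pH = 14 - pOH = 14 - 5.32 = 8.68

8.68


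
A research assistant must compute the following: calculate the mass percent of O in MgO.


M(MgO) = 1×24.31 + 1×16.0 = 40.31 g/mol
Mass of O = 1 × 16.0 = 16.00 g/mol
% O = 16.00/40.31 × 100 = 39.69%

39.69%


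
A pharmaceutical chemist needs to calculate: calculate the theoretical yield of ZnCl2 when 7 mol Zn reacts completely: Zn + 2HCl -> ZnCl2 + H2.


Mole ratio ZnCl2:Zn = 1:1
n(ZnCl2) = 7 × 1/1 = 7.000 mol
mass = 7.000 × 136.28 = 953.96 g

953.96 g


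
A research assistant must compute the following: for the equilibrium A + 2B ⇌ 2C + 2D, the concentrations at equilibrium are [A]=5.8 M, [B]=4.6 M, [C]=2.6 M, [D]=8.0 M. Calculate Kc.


Kc = [C]^2[D]^2/([A][B]^2)
= (2.6^2 × 8.0^2)/(5.8^1 × 4.6^2)
= 432.64/122.728
= 3.525

3.525


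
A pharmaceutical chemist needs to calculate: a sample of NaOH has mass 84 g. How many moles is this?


M(NaOH) = 40.0 g/mol
n = mass/M = 84/40.0 = 2.1 mol

2.1 mol


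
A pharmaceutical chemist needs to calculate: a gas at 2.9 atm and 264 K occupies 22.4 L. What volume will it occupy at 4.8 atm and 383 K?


P1V1/T1 = P2V2/T2
V2 = P1V1T2/(T1P2)
= 2.9×22.4×383/(264×4.8)
= 19.634 L

19.634 L


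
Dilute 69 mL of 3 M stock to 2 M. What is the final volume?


C1V1 = C2V2
3 × 69 = 2 × V2
V2 = 207/2 = 103.5 mL

103.5 mL


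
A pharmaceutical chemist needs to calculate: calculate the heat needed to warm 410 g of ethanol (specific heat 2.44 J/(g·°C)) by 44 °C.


q = mcΔT = 410 × 2.44 × 44
= 44017.60 J

44017.60 J


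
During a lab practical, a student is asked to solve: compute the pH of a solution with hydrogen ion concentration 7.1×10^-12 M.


pH = -log10([H+]) = -log10(7.1×10^-12)
= 12 - log10(7.1)
= 12 - 0.85
= 11.15

11.15


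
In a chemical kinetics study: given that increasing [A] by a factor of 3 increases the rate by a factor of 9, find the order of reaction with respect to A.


rate ∝ [A]^n
3^n = 9 → n = 2
Order in A: 2

2


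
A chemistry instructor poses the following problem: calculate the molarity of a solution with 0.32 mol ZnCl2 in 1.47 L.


M = n/V = 0.32/1.47 = 0.218 mol/L

0.218 M


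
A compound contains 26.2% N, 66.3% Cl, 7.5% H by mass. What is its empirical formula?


Assume 100 g sample. Moles of each element:
  N: 26.2/14.01 = 1.87 mol
  Cl: 66.3/35.45 = 1.87 mol
  H: 7.5/1.008 = 7.44 mol
Divide by smallest (1.87):
  N: 1.87/1.87 = 1.0
  Cl: 1.87/1.87 = 1.0
  H: 7.44/1.87 = 3.98
Empirical formula: NH4Cl

NH4Cl


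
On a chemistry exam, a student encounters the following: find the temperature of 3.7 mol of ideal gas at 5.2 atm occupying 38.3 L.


PV = nRT  (R = 0.08206 L·atm/(mol·K))
T = PV/(nR) = 5.2×38.3/(3.7×0.08206)
= 199.16/0.303622
= 655.95 K

655.95 K


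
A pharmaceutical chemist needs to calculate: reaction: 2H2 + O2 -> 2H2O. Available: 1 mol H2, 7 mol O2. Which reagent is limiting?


Mole ratio available / coefficient:
  H2: 1/2 = 0.500
  O2: 7/1 = 7.000
Smaller ratio is limiting.

H2


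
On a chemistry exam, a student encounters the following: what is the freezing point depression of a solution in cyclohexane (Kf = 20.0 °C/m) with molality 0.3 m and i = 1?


ΔTf = Kf × m × i
= 20.0 × 0.3 × 1
= 6.0 °C

6.0 °C


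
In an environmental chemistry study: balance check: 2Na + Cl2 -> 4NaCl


Equation: 2Na + Cl2 -> 4NaCl
Check atoms: Cl: 2≠4, Na: 2≠4
Not balanced

No, not balanced


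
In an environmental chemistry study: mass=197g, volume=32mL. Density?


ρ = mass/volume
= 197/32
= 6.156 g/mL

6.156 g/mL


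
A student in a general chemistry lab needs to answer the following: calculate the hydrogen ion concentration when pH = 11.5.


[H+] = 10^(-pH) = 10^(-11.5)
= 3.16×10^-12 M

3.16×10^-12 M


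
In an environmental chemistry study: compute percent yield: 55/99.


% yield = actual/theoretical × 100
= 55/99 × 100
= 55.56%

55.56%


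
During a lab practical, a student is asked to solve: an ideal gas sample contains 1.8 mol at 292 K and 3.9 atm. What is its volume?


PV = nRT  (R = 0.08206 L·atm/(mol·K))
V = nRT/P = 1.8×0.08206×292/3.9
= 11.059 L

11.059 L


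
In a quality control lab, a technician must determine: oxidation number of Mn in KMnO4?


(+1) + x + 4(-2) = 0, so x = +7
Oxidation number: +7

+7


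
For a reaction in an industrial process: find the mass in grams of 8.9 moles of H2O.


M(H2O) = 18.02 g/mol
mass = n × M = 8.9 × 18.02 = 160.38 g

160.38 g


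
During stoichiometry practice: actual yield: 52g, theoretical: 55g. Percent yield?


% yield = actual/theoretical × 100
= 52/55 × 100
= 94.55%

94.55%


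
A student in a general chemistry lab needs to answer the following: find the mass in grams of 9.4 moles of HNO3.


M(HNO3) = 63.02 g/mol
mass = n × M = 9.4 × 63.02 = 592.39 g

592.39 g


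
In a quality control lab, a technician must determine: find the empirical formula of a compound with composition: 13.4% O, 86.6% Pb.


Assume 100 g sample. Moles of each element:
  O: 13.4/16.0 = 0.838 mol
  Pb: 86.6/207.2 = 0.418 mol
Divide by smallest (0.418):
  O: 0.838/0.418 = 2.0
  Pb: 0.418/0.418 = 1.0
Empirical formula: PbO2

PbO2


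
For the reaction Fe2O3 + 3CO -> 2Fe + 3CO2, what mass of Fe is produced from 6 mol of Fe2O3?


Mole ratio Fe:Fe2O3 = 2:1
n(Fe) = 6 × 2/1 = 12.000 mol
mass = 12.000 × 55.85 = 670.2 g

670.2 g


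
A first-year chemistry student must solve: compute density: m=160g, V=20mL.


ρ = mass/volume
= 160/20
= 8.0 g/mL

8.0 g/mL


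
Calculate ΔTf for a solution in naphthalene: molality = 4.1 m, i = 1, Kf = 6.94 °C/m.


ΔTf = Kf × m × i
= 6.94 × 4.1 × 1
= 28.454 °C

28.454 °C


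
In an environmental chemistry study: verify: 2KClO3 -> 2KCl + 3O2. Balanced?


Equation: 2KClO3 -> 2KCl + 3O2
Check atoms: Cl: 2=2, K: 2=2, O: 6=6
Balanced

Yes, balanced


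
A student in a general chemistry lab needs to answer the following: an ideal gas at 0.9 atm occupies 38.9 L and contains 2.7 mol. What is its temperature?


PV = nRT  (R = 0.08206 L·atm/(mol·K))
T = PV/(nR) = 0.9×38.9/(2.7×0.08206)
= 35.01/0.221562
= 158.01 K

158.01 K


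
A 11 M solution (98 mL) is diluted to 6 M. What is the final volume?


C1V1 = C2V2
11 × 98 = 6 × V2
V2 = 1078/6 = 179.67 mL

179.67 mL


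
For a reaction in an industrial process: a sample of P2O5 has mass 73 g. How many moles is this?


M(P2O5) = 141.94 g/mol
n = mass/M = 73/141.94 = 0.5143 mol

0.5143 mol


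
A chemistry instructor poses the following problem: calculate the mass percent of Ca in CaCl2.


M(CaCl2) = 1×40.08 + 2×35.45 = 110.98 g/mol
Mass of Ca = 1 × 40.08 = 40.08 g/mol
% Ca = 40.08/110.98 × 100 = 36.11%

36.11%


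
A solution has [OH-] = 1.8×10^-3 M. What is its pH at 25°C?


pOH = -log10([OH-]) = -log10(1.8×10^-3)
= 3 - log10(1.8) = 2.74
pH = 14 - pOH = 14 - 2.74 = 11.26

11.26


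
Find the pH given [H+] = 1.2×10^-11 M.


pH = -log10([H+]) = -log10(1.2×10^-11)
= 11 - log10(1.2)
= 11 - 0.08
= 10.92

10.92


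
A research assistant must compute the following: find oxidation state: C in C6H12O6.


6x + 12(+1) + 6(-2) = 0, so x = +0
Oxidation number: +0

+0


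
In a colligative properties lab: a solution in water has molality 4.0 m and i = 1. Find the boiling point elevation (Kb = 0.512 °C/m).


ΔTb = Kb × m × i
= 0.512 × 4.0 × 1
= 2.048 °C

2.048 °C


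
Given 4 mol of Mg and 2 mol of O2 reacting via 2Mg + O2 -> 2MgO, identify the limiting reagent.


Mole ratio available / coefficient:
  Mg: 4/2 = 2.000
  O2: 2/1 = 2.000
Smaller ratio is limiting.

neither (stoichiometric); Mg and O2 are fully consumed


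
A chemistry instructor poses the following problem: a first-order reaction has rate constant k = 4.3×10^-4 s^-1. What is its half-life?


t½ = ln2/k = 0.693147/(4.3×10^-4 s^-1)
= 1612 s

1612 s


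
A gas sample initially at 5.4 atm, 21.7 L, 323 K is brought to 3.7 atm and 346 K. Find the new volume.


P1V1/T1 = P2V2/T2
V2 = P1V1T2/(T1P2)
= 5.4×21.7×346/(323×3.7)
= 33.925 L

33.925 L


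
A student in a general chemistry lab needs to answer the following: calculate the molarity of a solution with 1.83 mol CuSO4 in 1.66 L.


M = n/V = 1.83/1.66 = 1.102 mol/L

1.102 M


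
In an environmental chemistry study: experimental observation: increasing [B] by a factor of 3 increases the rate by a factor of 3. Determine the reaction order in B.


rate ∝ [B]^n
3^n = 3 → n = 1
Order in B: 1

1


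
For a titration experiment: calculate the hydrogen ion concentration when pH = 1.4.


[H+] = 10^(-pH) = 10^(-1.4)
= 3.98×10^-2 M

3.98×10^-2 M


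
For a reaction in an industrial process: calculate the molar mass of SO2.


M(SO2) = 1×32.07 + 2×16.0
= 32.07 + 32.0
= 64.07 g/mol

64.07 g/mol


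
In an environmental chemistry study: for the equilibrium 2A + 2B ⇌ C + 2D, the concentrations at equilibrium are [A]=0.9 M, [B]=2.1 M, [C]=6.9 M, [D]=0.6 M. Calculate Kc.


Kc = [C][D]^2/([A]^2[B]^2)
= (6.9^1 × 0.6^2)/(0.9^2 × 2.1^2)
= 2.484/3.5721
= 0.6954

0.6954


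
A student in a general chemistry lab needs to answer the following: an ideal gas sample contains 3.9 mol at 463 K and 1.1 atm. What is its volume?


PV = nRT  (R = 0.08206 L·atm/(mol·K))
V = nRT/P = 3.9×0.08206×463/1.1
= 134.705 L

134.705 L


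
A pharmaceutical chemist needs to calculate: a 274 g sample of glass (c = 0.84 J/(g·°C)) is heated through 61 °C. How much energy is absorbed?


q = mcΔT = 274 × 0.84 × 61
= 14039.76 J

14039.76 J


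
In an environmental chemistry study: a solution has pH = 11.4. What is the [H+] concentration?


[H+] = 10^(-pH) = 10^(-11.4)
= 3.98×10^-12 M

3.98×10^-12 M


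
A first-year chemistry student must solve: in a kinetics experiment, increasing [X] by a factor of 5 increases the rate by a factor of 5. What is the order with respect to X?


rate ∝ [X]^n
5^n = 5 → n = 1
Order in X: 1

1


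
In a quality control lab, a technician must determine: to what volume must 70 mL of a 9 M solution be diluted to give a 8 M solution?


C1V1 = C2V2
9 × 70 = 8 × V2
V2 = 630/8 = 78.75 mL

78.75 mL


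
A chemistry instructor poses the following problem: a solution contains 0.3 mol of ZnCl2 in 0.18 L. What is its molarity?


M = n/V = 0.3/0.18 = 1.667 mol/L

1.667 M


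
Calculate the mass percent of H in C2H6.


M(C2H6) = 2×12.01 + 6×1.008 = 30.068 g/mol
Mass of H = 6 × 1.008 = 6.048 g/mol
% H = 6.048/30.068 × 100 = 20.11%

20.11%


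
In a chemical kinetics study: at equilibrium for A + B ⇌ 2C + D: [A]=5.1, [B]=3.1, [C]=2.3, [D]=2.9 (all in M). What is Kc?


Kc = [C]^2[D]/([A][B])
= (2.3^2 × 2.9^1)/(5.1^1 × 3.1^1)
= 15.341/15.81
= 0.9703

0.9703


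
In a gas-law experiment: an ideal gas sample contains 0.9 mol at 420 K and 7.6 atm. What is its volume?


PV = nRT  (R = 0.08206 L·atm/(mol·K))
V = nRT/P = 0.9×0.08206×420/7.6
= 4.081 L

4.081 L


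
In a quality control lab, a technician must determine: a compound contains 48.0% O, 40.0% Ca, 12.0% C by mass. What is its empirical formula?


Assume 100 g sample. Moles of each element:
  O: 48.0/16.0 = 3.0 mol
  Ca: 40.0/40.08 = 0.998 mol
  C: 12.0/12.01 = 0.999 mol
Divide by smallest (0.998):
  O: 3.0/0.998 = 3.01
  Ca: 0.998/0.998 = 1.0
  C: 0.999/0.998 = 1.0
Empirical formula: CaCO3

CaCO3


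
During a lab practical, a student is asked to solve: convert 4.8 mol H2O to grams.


M(H2O) = 18.02 g/mol
mass = n × M = 4.8 × 18.02 = 86.50 g

86.50 g


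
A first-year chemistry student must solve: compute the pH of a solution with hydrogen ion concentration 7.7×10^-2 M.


pH = -log10([H+]) = -log10(7.7×10^-2)
= 2 - log10(7.7)
= 2 - 0.89
= 1.11

1.11


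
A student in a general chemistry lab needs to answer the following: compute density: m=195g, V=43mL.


ρ = mass/volume
= 195/43
= 4.535 g/mL

4.535 g/mL


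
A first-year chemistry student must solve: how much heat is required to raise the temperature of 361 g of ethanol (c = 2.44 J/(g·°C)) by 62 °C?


q = mcΔT = 361 × 2.44 × 62
= 54612.08 J

54612.08 J


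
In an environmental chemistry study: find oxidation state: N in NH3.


x + 3(+1) = 0, so x = -3
Oxidation number: -3

-3


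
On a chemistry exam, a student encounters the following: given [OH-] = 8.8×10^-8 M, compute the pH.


pOH = -log10([OH-]) = -log10(8.8×10^-8)
= 8 - log10(8.8) = 7.06
pH = 14 - pOH = 14 - 7.06 = 6.94

6.94


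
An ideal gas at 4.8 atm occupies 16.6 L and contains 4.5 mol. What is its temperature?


PV = nRT  (R = 0.08206 L·atm/(mol·K))
T = PV/(nR) = 4.8×16.6/(4.5×0.08206)
= 79.68/0.369270
= 215.78 K

215.78 K


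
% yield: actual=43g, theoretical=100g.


% yield = actual/theoretical × 100
= 43/100 × 100
= 43.0%

43.0%


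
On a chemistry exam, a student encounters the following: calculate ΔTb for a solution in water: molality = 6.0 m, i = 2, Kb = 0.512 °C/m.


ΔTb = Kb × m × i
= 0.512 × 6.0 × 2
= 6.144 °C

6.144 °C


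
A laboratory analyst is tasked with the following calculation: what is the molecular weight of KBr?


M(KBr) = 1×39.1 + 1×79.9
= 39.1 + 79.9
= 119.0 g/mol

119.0 g/mol


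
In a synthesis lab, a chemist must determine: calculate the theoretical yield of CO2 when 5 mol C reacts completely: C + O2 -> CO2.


Mole ratio CO2:C = 1:1
n(CO2) = 5 × 1/1 = 5.000 mol
mass = 5.000 × 44.01 = 220.05 g

220.05 g


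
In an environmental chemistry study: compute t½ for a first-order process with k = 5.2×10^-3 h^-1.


t½ = ln2/k = 0.693147/(5.2×10^-3 h^-1)
= 133.3 h

133.3 h


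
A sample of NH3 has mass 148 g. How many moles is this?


M(NH3) = 17.03 g/mol
n = mass/M = 148/17.03 = 8.6905 mol

8.6905 mol


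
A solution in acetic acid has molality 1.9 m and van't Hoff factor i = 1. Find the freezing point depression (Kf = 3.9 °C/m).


ΔTf = Kf × m × i
= 3.9 × 1.9 × 1
= 7.41 °C

7.41 °C


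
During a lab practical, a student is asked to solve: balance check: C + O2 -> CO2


Equation: C + O2 -> CO2
Check atoms: C: 1=1, O: 2=2
Balanced

Yes, balanced


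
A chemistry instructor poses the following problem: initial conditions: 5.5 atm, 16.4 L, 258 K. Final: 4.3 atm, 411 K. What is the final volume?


P1V1/T1 = P2V2/T2
V2 = P1V1T2/(T1P2)
= 5.5×16.4×411/(258×4.3)
= 33.416 L

33.416 L


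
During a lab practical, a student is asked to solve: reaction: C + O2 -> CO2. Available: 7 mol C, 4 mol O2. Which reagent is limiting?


Mole ratio available / coefficient:
  C: 7/1 = 7.000
  O2: 4/1 = 4.000
Smaller ratio is limiting.

O2


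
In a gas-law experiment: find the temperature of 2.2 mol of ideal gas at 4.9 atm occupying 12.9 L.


PV = nRT  (R = 0.08206 L·atm/(mol·K))
T = PV/(nR) = 4.9×12.9/(2.2×0.08206)
= 63.21/0.180532
= 350.13 K

350.13 K


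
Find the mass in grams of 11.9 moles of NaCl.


M(NaCl) = 58.44 g/mol
mass = n × M = 11.9 × 58.44 = 695.44 g

695.44 g


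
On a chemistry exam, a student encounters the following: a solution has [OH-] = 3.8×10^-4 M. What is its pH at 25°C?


pOH = -log10([OH-]) = -log10(3.8×10^-4)
= 4 - log10(3.8) = 3.42
pH = 14 - pOH = 14 - 3.42 = 10.58

10.58


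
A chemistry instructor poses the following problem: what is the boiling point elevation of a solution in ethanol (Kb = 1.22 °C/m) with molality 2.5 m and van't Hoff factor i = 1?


ΔTb = Kb × m × i
= 1.22 × 2.5 × 1
= 3.05 °C

3.05 °C


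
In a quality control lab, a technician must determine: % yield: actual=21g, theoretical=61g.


% yield = actual/theoretical × 100
= 21/61 × 100
= 34.43%

34.43%


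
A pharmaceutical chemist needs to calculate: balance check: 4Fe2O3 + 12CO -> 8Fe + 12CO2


Equation: 4Fe2O3 + 12CO -> 8Fe + 12CO2
Check atoms: C: 12=12, Fe: 8=8, O: 24=24
Balanced

Yes, balanced


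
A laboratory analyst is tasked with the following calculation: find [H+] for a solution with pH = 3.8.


[H+] = 10^(-pH) = 10^(-3.8)
= 1.58×10^-4 M

1.58×10^-4 M


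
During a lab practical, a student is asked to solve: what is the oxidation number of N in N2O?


2x + (-2) = 0, so x = +1
Oxidation number: +1

+1


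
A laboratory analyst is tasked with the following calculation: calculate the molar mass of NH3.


M(NH3) = 1×14.01 + 3×1.008
= 14.01 + 3.02
= 17.03 g/mol

17.03 g/mol


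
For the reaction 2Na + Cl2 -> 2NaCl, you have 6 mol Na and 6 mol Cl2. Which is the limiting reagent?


Mole ratio available / coefficient:
  Na: 6/2 = 3.000
  Cl2: 6/1 = 6.000
Smaller ratio is limiting.

Na


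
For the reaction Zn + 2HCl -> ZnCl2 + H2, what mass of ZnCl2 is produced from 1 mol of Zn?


Mole ratio ZnCl2:Zn = 1:1
n(ZnCl2) = 1 × 1/1 = 1.000 mol
mass = 1.000 × 136.28 = 136.28 g

136.28 g


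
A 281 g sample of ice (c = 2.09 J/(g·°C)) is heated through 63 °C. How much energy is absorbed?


q = mcΔT = 281 × 2.09 × 63
= 36999.27 J

36999.27 J


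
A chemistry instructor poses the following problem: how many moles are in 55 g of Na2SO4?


M(Na2SO4) = 142.05 g/mol
n = mass/M = 55/142.05 = 0.3872 mol

0.3872 mol


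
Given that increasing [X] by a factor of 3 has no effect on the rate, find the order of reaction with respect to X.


rate ∝ [X]^n
rate ∝ [X]^0
Order in X: 0

0


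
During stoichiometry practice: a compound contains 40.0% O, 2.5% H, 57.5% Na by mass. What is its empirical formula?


Assume 100 g sample. Moles of each element:
  O: 40.0/16.0 = 2.5 mol
  H: 2.5/1.008 = 2.48 mol
  Na: 57.5/22.99 = 2.501 mol
Divide by smallest (2.48):
  O: 2.5/2.48 = 1.01
  H: 2.48/2.48 = 1.0
  Na: 2.501/2.48 = 1.01
Empirical formula: NaOH

NaOH


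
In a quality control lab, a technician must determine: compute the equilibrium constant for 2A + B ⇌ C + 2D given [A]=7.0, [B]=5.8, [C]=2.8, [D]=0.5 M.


Kc = [C][D]^2/([A]^2[B])
= (2.8^1 × 0.5^2)/(7.0^2 × 5.8^1)
= 0.7/284.2
= 0.002463

0.002463


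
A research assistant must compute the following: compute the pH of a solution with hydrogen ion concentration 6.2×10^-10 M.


pH = -log10([H+]) = -log10(6.2×10^-10)
= 10 - log10(6.2)
= 10 - 0.79
= 9.21

9.21


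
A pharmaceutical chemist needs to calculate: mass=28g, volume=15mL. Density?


ρ = mass/volume
= 28/15
= 1.867 g/mL

1.867 g/mL


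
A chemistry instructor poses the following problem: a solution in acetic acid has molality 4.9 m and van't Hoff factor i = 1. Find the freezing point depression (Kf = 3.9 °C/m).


ΔTf = Kf × m × i
= 3.9 × 4.9 × 1
= 19.11 °C

19.11 °C


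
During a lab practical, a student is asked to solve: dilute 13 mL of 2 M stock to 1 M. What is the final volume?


C1V1 = C2V2
2 × 13 = 1 × V2
V2 = 26/1 = 26.0 mL

26.0 mL


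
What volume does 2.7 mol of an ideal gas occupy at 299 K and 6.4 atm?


PV = nRT  (R = 0.08206 L·atm/(mol·K))
V = nRT/P = 2.7×0.08206×299/6.4
= 10.351 L

10.351 L


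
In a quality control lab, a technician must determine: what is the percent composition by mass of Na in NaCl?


M(NaCl) = 1×22.99 + 1×35.45 = 58.44 g/mol
Mass of Na = 1 × 22.99 = 22.99 g/mol
% Na = 22.99/58.44 × 100 = 39.34%

39.34%


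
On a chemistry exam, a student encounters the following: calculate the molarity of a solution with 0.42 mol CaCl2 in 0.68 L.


M = n/V = 0.42/0.68 = 0.618 mol/L

0.618 M


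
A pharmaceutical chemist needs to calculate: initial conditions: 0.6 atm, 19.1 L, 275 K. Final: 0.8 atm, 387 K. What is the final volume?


P1V1/T1 = P2V2/T2
V2 = P1V1T2/(T1P2)
= 0.6×19.1×387/(275×0.8)
= 20.159 L

20.159 L


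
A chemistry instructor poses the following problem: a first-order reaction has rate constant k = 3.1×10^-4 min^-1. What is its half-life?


t½ = ln2/k = 0.693147/(3.1×10^-4 min^-1)
= 2236 min

2236 min


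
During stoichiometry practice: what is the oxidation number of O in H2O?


O is usually -2
Oxidation number: -2

-2


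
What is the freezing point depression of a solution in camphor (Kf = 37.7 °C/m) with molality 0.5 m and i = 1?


ΔTf = Kf × m × i
= 37.7 × 0.5 × 1
= 18.85 °C

18.85 °C


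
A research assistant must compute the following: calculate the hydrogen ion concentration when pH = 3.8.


[H+] = 10^(-pH) = 10^(-3.8)
= 1.58×10^-4 M

1.58×10^-4 M
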